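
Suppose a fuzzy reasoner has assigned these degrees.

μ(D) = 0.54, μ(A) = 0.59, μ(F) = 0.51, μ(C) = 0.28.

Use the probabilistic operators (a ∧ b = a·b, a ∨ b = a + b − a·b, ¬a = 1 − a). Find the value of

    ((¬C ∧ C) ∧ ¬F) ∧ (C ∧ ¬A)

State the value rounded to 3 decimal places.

¬C = 1 − 0.2800 = 0.7200
¬C ∧ C = a·b on (0.7200, 0.2800) = 0.2016
¬F = 1 − 0.5100 = 0.4900
(¬C ∧ C) ∧ ¬F = a·b on (0.2016, 0.4900) = 0.0988
¬A = 1 − 0.5900 = 0.4100
C ∧ ¬A = a·b on (0.2800, 0.4100) = 0.1148
((¬C ∧ C) ∧ ¬F) ∧ (C ∧ ¬A) = a·b on (0.0988, 0.1148) = 0.0113

0.011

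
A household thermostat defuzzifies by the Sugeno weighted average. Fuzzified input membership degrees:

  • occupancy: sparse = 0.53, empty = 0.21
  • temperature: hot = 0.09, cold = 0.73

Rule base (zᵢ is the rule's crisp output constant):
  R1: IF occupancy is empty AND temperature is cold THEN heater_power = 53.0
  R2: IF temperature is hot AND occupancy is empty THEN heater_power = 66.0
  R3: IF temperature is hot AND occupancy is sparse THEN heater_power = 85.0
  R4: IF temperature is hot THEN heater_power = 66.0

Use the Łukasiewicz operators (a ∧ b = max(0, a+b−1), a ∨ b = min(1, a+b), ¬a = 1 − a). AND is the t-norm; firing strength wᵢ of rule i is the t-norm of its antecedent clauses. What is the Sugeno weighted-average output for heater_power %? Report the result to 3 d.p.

R1 (z=53.0): empty=0.21, cold=0.73; AND[max(0, a+b−1)] → w = 0.00
R2 (z=66.0): hot=0.09, empty=0.21; AND[max(0, a+b−1)] → w = 0.00
R3 (z=85.0): hot=0.09, sparse=0.53; AND[max(0, a+b−1)] → w = 0.00
R4 (z=66.0): hot=0.09 → w = 0.09
Weighted average = (0.00·53.0 + 0.00·66.0 + 0.00·85.0 + 0.09·66.0) / (0.00 + 0.00 + 0.00 + 0.09)
  = 5.9400 / 0.0900 = 66.000

66.000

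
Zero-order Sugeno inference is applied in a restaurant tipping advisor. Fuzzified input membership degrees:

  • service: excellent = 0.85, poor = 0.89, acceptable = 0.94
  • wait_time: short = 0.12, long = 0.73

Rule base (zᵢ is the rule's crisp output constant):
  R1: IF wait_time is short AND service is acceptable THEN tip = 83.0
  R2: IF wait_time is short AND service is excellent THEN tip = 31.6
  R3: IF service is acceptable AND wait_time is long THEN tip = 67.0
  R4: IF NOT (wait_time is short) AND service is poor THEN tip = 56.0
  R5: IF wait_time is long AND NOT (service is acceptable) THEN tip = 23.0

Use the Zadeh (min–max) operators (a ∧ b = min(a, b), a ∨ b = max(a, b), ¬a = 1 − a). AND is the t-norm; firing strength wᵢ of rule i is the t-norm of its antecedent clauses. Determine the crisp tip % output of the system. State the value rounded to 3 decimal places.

R1 (z=83.0): short=0.12, acceptable=0.94; AND[min(a, b)] → w = 0.12
R2 (z=31.6): short=0.12, excellent=0.85; AND[min(a, b)] → w = 0.12
R3 (z=67.0): acceptable=0.94, long=0.73; AND[min(a, b)] → w = 0.73
R4 (z=56.0): ¬short=1−0.12=0.88, poor=0.89; AND[min(a, b)] → w = 0.88
R5 (z=23.0): long=0.73, ¬acceptable=1−0.94=0.06; AND[min(a, b)] → w = 0.06
Weighted average = (0.12·83.0 + 0.12·31.6 + 0.73·67.0 + 0.88·56.0 + 0.06·23.0) / (0.12 + 0.12 + 0.73 + 0.88 + 0.06)
  = 113.3220 / 1.9100 = 59.331

59.331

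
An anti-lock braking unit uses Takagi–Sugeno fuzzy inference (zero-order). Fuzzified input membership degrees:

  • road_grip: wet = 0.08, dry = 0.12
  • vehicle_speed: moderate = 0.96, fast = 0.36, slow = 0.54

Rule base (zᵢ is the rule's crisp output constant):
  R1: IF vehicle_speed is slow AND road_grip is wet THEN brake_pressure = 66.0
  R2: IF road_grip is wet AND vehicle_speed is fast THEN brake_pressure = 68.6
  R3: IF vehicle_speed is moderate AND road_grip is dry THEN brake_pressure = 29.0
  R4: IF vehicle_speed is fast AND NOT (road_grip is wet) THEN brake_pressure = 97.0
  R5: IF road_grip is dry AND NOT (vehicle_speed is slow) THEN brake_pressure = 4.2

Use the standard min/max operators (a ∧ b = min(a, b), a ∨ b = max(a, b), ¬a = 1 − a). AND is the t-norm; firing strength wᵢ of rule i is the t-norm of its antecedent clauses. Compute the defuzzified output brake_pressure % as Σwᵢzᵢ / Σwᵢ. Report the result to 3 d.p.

R1 (z=66.0): slow=0.54, wet=0.08; AND[min(a, b)] → w = 0.08
R2 (z=68.6): wet=0.08, fast=0.36; AND[min(a, b)] → w = 0.08
R3 (z=29.0): moderate=0.96, dry=0.12; AND[min(a, b)] → w = 0.12
R4 (z=97.0): fast=0.36, ¬wet=1−0.08=0.92; AND[min(a, b)] → w = 0.36
R5 (z=4.2): dry=0.12, ¬slow=1−0.54=0.46; AND[min(a, b)] → w = 0.12
Weighted average = (0.08·66.0 + 0.08·68.6 + 0.12·29.0 + 0.36·97.0 + 0.12·4.2) / (0.08 + 0.08 + 0.12 + 0.36 + 0.12)
  = 49.6720 / 0.7600 = 65.358

65.358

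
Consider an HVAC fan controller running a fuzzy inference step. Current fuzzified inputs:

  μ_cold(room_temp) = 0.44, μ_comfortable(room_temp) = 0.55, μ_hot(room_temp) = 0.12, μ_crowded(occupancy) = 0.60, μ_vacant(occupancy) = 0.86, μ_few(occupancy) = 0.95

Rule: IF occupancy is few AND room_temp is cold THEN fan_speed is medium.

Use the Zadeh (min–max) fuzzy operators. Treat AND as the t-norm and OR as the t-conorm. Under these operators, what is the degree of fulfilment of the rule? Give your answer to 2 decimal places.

firing strength: few=0.95, cold=0.44; AND[min(a, b)] → w = 0.44

0.44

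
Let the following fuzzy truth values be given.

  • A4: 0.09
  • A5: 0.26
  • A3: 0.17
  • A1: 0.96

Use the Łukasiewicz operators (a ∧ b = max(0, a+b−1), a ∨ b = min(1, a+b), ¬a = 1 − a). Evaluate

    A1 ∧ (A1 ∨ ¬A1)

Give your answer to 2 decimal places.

0.96

¬A1 = 1 − 0.96 = 0.04
A1 ∨ ¬A1 = min(1, a+b) on (0.96, 0.04) = 1.00
A1 ∧ (A1 ∨ ¬A1) = max(0, a+b−1) on (0.96, 1.00) = 0.96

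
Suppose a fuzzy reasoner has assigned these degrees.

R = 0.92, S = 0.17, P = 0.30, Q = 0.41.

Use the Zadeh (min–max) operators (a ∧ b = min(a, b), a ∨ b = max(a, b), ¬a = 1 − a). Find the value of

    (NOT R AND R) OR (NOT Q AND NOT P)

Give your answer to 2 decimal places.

NOT R = 1 − 0.92 = 0.08
NOT R AND R = min(a, b) on (0.08, 0.92) = 0.08
NOT Q = 1 − 0.41 = 0.59
NOT P = 1 − 0.30 = 0.70
NOT Q AND NOT P = min(a, b) on (0.59, 0.70) = 0.59
(NOT R AND R) OR (NOT Q AND NOT P) = max(a, b) on (0.08, 0.59) = 0.59

0.59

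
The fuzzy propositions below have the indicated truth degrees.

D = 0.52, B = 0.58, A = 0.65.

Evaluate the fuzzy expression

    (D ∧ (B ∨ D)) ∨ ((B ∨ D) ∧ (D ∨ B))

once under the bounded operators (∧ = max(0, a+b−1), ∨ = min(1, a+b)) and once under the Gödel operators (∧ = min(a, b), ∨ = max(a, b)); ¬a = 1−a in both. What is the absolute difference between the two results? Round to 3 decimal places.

0.420

Under bounded:
  B ∨ D = min(1, a+b) on (0.58, 0.52) = 1.00
  D ∧ (B ∨ D) = max(0, a+b−1) on (0.52, 1.00) = 0.52
  B ∨ D = min(1, a+b) on (0.58, 0.52) = 1.00
  D ∨ B = min(1, a+b) on (0.52, 0.58) = 1.00
  (B ∨ D) ∧ (D ∨ B) = max(0, a+b−1) on (1.00, 1.00) = 1.00
  (D ∧ (B ∨ D)) ∨ ((B ∨ D) ∧ (D ∨ B)) = min(1, a+b) on (0.52, 1.00) = 1.00
  → value = 1.0000
Under Gödel:
  B ∨ D = max(a, b) on (0.58, 0.52) = 0.58
  D ∧ (B ∨ D) = min(a, b) on (0.52, 0.58) = 0.52
  B ∨ D = max(a, b) on (0.58, 0.52) = 0.58
  D ∨ B = max(a, b) on (0.52, 0.58) = 0.58
  (B ∨ D) ∧ (D ∨ B) = min(a, b) on (0.58, 0.58) = 0.58
  (D ∧ (B ∨ D)) ∨ ((B ∨ D) ∧ (D ∨ B)) = max(a, b) on (0.52, 0.58) = 0.58
  → value = 0.5800
|1.0000 − 0.5800| = 0.420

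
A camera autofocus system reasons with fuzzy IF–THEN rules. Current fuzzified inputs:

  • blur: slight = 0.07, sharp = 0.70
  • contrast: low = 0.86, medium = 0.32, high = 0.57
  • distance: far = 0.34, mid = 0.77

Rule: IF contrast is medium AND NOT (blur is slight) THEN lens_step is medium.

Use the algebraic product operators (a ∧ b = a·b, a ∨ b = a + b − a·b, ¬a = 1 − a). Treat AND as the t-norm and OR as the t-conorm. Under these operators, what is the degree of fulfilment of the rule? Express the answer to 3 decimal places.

0.298

firing strength: medium=0.32, ¬slight=1−0.07=0.93; AND[a·b] → w = 0.2976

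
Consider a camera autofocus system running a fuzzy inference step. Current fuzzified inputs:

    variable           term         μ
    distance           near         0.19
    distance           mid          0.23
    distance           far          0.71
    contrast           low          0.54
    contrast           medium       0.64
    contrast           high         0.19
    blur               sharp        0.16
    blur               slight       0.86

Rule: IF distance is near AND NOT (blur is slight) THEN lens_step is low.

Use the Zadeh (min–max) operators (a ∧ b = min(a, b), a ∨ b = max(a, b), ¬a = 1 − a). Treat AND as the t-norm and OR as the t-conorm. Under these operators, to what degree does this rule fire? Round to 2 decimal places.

0.14

firing strength: near=0.19, ¬slight=1−0.86=0.14; AND[min(a, b)] → w = 0.14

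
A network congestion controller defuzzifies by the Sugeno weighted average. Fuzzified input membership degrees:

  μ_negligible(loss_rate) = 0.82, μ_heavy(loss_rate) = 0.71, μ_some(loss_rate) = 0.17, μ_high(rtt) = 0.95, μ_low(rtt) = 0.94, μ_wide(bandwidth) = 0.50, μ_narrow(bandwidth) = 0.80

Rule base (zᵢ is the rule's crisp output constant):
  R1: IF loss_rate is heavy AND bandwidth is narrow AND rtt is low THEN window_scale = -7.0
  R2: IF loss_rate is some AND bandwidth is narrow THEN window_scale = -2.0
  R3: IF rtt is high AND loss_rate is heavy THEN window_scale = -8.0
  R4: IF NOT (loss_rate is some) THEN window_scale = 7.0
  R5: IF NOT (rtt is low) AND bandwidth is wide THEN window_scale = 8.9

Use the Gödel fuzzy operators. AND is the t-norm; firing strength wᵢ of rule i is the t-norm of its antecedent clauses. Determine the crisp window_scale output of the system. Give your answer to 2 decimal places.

R1 (z=-7.0): heavy=0.71, narrow=0.80, low=0.94; AND[min(a, b)] → w = 0.71
R2 (z=-2.0): some=0.17, narrow=0.80; AND[min(a, b)] → w = 0.17
R3 (z=-8.0): high=0.95, heavy=0.71; AND[min(a, b)] → w = 0.71
R4 (z=7.0): ¬some=1−0.17=0.83 → w = 0.83
R5 (z=8.9): ¬low=1−0.94=0.06, wide=0.50; AND[min(a, b)] → w = 0.06
Weighted average = (0.71·-7.0 + 0.17·-2.0 + 0.71·-8.0 + 0.83·7.0 + 0.06·8.9) / (0.71 + 0.17 + 0.71 + 0.83 + 0.06)
  = -4.6460 / 2.4800 = -1.87

-1.87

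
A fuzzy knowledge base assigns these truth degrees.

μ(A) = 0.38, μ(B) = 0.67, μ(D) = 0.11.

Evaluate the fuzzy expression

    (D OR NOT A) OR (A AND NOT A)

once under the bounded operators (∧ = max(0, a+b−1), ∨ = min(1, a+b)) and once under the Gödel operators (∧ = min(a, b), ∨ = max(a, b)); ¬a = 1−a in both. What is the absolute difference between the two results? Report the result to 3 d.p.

0.110

Under bounded:
  NOT A = 1 − 0.38 = 0.62
  D OR NOT A = min(1, a+b) on (0.11, 0.62) = 0.73
  NOT A = 1 − 0.38 = 0.62
  A AND NOT A = max(0, a+b−1) on (0.38, 0.62) = 0.00
  (D OR NOT A) OR (A AND NOT A) = min(1, a+b) on (0.73, 0.00) = 0.73
  → value = 0.7300
Under Gödel:
  NOT A = 1 − 0.38 = 0.62
  D OR NOT A = max(a, b) on (0.11, 0.62) = 0.62
  NOT A = 1 − 0.38 = 0.62
  A AND NOT A = min(a, b) on (0.38, 0.62) = 0.38
  (D OR NOT A) OR (A AND NOT A) = max(a, b) on (0.62, 0.38) = 0.62
  → value = 0.6200
|0.7300 − 0.6200| = 0.110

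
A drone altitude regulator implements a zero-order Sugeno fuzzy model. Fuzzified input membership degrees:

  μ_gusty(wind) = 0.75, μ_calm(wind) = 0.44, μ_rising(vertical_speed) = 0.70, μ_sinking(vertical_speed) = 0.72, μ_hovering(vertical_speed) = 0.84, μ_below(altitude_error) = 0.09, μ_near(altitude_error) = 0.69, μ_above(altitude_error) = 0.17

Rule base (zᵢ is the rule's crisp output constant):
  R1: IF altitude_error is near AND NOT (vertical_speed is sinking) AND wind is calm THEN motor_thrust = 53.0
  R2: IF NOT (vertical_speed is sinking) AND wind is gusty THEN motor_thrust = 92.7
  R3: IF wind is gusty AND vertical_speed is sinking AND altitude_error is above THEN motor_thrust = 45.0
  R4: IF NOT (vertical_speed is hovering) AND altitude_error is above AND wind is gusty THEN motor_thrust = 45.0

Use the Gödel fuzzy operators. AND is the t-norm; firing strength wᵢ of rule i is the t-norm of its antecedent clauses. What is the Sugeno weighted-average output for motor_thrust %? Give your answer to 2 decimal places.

62.52

R1 (z=53.0): near=0.69, ¬sinking=1−0.72=0.28, calm=0.44; AND[min(a, b)] → w = 0.28
R2 (z=92.7): ¬sinking=1−0.72=0.28, gusty=0.75; AND[min(a, b)] → w = 0.28
R3 (z=45.0): gusty=0.75, sinking=0.72, above=0.17; AND[min(a, b)] → w = 0.17
R4 (z=45.0): ¬hovering=1−0.84=0.16, above=0.17, gusty=0.75; AND[min(a, b)] → w = 0.16
Weighted average = (0.28·53.0 + 0.28·92.7 + 0.17·45.0 + 0.16·45.0) / (0.28 + 0.28 + 0.17 + 0.16)
  = 55.6460 / 0.8900 = 62.52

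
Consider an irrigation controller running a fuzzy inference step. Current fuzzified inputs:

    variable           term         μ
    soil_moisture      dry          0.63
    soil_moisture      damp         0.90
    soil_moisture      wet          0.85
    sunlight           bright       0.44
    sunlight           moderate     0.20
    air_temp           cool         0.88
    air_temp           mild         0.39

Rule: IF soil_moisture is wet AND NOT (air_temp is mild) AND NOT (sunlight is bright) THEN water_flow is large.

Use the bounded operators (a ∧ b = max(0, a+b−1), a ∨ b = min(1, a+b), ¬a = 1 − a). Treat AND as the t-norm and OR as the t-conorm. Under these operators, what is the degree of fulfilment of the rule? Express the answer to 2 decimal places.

0.02

firing strength: wet=0.85, ¬mild=1−0.39=0.61, ¬bright=1−0.44=0.56; AND[max(0, a+b−1)] → w = 0.02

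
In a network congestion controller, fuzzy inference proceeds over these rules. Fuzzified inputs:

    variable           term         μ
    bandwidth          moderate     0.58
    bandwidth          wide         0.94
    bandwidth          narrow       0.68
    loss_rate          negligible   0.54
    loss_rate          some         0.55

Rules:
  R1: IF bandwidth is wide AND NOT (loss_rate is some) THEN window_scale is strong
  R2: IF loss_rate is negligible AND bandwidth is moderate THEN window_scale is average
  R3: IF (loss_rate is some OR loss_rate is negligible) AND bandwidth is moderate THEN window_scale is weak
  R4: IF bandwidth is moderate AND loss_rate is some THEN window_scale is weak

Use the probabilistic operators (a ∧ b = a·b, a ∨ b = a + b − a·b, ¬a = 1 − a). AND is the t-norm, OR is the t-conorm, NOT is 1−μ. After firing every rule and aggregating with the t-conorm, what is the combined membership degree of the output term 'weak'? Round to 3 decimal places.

R1: wide=0.94, ¬some=1−0.55=0.45; AND[a·b] → w = 0.4230
R2: negligible=0.54, moderate=0.58; AND[a·b] → w = 0.3132
R3: (some=0.55 OR negligible=0.54) = 0.7930; AND[a·b] with moderate=0.58 → w = 0.4599
R4: moderate=0.58, some=0.55; AND[a·b] → w = 0.3190
Rules with consequent 'weak': {R3, R4} → strengths 0.4599, 0.3190
Aggregate via t-conorm [a + b − a·b]: 0.6322

0.632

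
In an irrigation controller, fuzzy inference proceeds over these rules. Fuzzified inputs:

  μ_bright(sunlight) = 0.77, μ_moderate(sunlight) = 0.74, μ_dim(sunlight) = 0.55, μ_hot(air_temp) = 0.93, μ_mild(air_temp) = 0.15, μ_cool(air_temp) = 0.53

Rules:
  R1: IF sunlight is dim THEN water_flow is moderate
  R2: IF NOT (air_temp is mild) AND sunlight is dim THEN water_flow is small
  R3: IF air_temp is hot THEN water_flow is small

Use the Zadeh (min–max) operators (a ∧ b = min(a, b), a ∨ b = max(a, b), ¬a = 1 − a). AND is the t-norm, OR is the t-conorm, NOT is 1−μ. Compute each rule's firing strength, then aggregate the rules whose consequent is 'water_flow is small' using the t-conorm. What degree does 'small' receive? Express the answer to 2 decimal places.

0.93

R1: dim=0.55 → w = 0.55
R2: ¬mild=1−0.15=0.85, dim=0.55; AND[min(a, b)] → w = 0.55
R3: hot=0.93 → w = 0.93
Rules with consequent 'small': {R2, R3} → strengths 0.55, 0.93
Aggregate via t-conorm [max(a, b)]: 0.93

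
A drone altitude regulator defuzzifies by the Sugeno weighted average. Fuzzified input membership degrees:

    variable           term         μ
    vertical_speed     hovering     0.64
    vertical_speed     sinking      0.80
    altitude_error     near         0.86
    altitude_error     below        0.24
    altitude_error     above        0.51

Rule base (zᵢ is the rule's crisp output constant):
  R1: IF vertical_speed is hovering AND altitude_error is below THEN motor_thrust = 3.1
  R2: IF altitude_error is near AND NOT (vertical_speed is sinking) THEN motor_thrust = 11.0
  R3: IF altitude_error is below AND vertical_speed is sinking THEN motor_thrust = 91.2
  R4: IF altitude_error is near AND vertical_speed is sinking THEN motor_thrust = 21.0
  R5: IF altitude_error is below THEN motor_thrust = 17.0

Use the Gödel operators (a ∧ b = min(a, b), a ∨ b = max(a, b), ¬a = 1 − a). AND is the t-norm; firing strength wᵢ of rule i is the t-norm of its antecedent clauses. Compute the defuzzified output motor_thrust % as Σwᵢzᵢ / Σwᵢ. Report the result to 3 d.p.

R1 (z=3.1): hovering=0.64, below=0.24; AND[min(a, b)] → w = 0.24
R2 (z=11.0): near=0.86, ¬sinking=1−0.80=0.20; AND[min(a, b)] → w = 0.20
R3 (z=91.2): below=0.24, sinking=0.80; AND[min(a, b)] → w = 0.24
R4 (z=21.0): near=0.86, sinking=0.80; AND[min(a, b)] → w = 0.80
R5 (z=17.0): below=0.24 → w = 0.24
Weighted average = (0.24·3.1 + 0.20·11.0 + 0.24·91.2 + 0.80·21.0 + 0.24·17.0) / (0.24 + 0.20 + 0.24 + 0.80 + 0.24)
  = 45.7120 / 1.7200 = 26.577

26.577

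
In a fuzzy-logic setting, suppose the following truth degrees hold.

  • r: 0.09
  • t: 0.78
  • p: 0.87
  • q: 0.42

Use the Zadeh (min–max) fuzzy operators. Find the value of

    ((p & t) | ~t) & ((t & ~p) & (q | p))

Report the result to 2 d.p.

p & t = min(a, b) on (0.87, 0.78) = 0.78
~t = 1 − 0.78 = 0.22
(p & t) | ~t = max(a, b) on (0.78, 0.22) = 0.78
~p = 1 − 0.87 = 0.13
t & ~p = min(a, b) on (0.78, 0.13) = 0.13
q | p = max(a, b) on (0.42, 0.87) = 0.87
(t & ~p) & (q | p) = min(a, b) on (0.13, 0.87) = 0.13
((p & t) | ~t) & ((t & ~p) & (q | p)) = min(a, b) on (0.78, 0.13) = 0.13

0.13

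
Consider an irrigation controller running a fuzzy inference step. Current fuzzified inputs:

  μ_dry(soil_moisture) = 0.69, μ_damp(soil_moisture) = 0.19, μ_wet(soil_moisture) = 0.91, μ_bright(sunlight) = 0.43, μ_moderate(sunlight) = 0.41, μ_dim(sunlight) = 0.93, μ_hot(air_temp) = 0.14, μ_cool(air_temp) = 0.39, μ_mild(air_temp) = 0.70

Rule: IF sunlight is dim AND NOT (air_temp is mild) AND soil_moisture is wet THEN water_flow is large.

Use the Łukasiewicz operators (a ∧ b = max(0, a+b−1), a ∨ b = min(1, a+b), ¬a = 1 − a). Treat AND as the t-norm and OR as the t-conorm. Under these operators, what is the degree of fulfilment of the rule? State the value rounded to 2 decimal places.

0.14

firing strength: dim=0.93, ¬mild=1−0.70=0.30, wet=0.91; AND[max(0, a+b−1)] → w = 0.14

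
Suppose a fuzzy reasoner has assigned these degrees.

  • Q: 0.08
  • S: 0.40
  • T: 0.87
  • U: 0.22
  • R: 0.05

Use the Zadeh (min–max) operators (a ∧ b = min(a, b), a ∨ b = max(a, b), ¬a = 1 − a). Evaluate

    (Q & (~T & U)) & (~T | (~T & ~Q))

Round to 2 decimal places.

0.08

~T = 1 − 0.87 = 0.13
~T & U = min(a, b) on (0.13, 0.22) = 0.13
Q & (~T & U) = min(a, b) on (0.08, 0.13) = 0.08
~T = 1 − 0.87 = 0.13
~T = 1 − 0.87 = 0.13
~Q = 1 − 0.08 = 0.92
~T & ~Q = min(a, b) on (0.13, 0.92) = 0.13
~T | (~T & ~Q) = max(a, b) on (0.13, 0.13) = 0.13
(Q & (~T & U)) & (~T | (~T & ~Q)) = min(a, b) on (0.08, 0.13) = 0.08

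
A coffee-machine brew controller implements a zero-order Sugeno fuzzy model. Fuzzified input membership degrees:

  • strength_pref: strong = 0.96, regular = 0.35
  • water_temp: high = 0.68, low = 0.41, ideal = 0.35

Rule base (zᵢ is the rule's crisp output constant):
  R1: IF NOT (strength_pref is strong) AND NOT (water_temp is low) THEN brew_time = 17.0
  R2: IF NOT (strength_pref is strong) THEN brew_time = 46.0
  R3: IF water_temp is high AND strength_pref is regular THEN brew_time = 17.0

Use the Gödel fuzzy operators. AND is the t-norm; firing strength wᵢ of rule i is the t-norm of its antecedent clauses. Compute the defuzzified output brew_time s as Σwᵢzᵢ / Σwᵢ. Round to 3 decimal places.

19.698

R1 (z=17.0): ¬strong=1−0.96=0.04, ¬low=1−0.41=0.59; AND[min(a, b)] → w = 0.04
R2 (z=46.0): ¬strong=1−0.96=0.04 → w = 0.04
R3 (z=17.0): high=0.68, regular=0.35; AND[min(a, b)] → w = 0.35
Weighted average = (0.04·17.0 + 0.04·46.0 + 0.35·17.0) / (0.04 + 0.04 + 0.35)
  = 8.4700 / 0.4300 = 19.698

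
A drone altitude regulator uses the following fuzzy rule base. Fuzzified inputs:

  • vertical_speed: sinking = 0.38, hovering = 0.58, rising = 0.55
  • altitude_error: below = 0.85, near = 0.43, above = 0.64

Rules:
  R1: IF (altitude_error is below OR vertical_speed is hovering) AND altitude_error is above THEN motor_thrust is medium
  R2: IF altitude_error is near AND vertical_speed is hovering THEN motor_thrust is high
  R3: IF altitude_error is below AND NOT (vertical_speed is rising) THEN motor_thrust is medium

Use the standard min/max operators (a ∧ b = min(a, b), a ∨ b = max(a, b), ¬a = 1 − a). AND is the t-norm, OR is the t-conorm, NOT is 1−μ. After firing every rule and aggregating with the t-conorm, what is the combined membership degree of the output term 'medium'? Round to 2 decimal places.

R1: (below=0.85 OR hovering=0.58) = 0.85; AND[min(a, b)] with above=0.64 → w = 0.64
R2: near=0.43, hovering=0.58; AND[min(a, b)] → w = 0.43
R3: below=0.85, ¬rising=1−0.55=0.45; AND[min(a, b)] → w = 0.45
Rules with consequent 'medium': {R1, R3} → strengths 0.64, 0.45
Aggregate via t-conorm [max(a, b)]: 0.64

0.64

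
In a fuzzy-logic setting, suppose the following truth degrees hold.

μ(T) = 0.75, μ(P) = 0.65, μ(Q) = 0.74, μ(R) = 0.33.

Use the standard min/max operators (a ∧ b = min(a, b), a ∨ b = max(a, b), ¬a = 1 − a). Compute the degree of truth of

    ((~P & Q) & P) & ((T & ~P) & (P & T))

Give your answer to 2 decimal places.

0.35

~P = 1 − 0.65 = 0.35
~P & Q = min(a, b) on (0.35, 0.74) = 0.35
(~P & Q) & P = min(a, b) on (0.35, 0.65) = 0.35
~P = 1 − 0.65 = 0.35
T & ~P = min(a, b) on (0.75, 0.35) = 0.35
P & T = min(a, b) on (0.65, 0.75) = 0.65
(T & ~P) & (P & T) = min(a, b) on (0.35, 0.65) = 0.35
((~P & Q) & P) & ((T & ~P) & (P & T)) = min(a, b) on (0.35, 0.35) = 0.35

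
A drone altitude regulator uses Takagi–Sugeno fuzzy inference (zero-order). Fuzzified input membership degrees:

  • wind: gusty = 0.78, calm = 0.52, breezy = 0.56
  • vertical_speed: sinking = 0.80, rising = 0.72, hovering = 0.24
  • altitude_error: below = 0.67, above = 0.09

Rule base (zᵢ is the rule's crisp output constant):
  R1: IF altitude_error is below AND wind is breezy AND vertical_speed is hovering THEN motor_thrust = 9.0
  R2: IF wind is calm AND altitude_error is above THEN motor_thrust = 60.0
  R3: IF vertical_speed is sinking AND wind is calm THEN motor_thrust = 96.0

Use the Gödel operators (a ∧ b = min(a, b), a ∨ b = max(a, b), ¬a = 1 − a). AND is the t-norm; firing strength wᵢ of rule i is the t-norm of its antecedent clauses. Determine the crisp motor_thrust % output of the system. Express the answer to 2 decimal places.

67.62

R1 (z=9.0): below=0.67, breezy=0.56, hovering=0.24; AND[min(a, b)] → w = 0.24
R2 (z=60.0): calm=0.52, above=0.09; AND[min(a, b)] → w = 0.09
R3 (z=96.0): sinking=0.80, calm=0.52; AND[min(a, b)] → w = 0.52
Weighted average = (0.24·9.0 + 0.09·60.0 + 0.52·96.0) / (0.24 + 0.09 + 0.52)
  = 57.4800 / 0.8500 = 67.62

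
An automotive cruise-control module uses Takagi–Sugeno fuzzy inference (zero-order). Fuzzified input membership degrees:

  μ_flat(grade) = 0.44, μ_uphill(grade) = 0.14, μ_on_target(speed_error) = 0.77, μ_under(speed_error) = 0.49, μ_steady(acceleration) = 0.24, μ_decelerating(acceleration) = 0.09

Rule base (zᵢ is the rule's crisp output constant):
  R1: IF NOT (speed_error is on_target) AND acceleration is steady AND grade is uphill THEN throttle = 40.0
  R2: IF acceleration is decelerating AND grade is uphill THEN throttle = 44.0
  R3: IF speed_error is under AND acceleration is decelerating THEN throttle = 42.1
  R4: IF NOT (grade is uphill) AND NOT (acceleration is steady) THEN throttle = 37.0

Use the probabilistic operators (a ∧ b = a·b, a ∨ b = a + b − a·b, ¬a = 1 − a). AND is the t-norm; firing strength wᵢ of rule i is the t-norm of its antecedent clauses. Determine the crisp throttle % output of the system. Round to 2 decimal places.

37.47

R1 (z=40.0): ¬on_target=1−0.77=0.23, steady=0.24, uphill=0.14; AND[a·b] → w = 0.0077
R2 (z=44.0): decelerating=0.09, uphill=0.14; AND[a·b] → w = 0.0126
R3 (z=42.1): under=0.49, decelerating=0.09; AND[a·b] → w = 0.0441
R4 (z=37.0): ¬uphill=1−0.14=0.86, ¬steady=1−0.24=0.76; AND[a·b] → w = 0.6536
Weighted average = (0.0077·40.0 + 0.0126·44.0 + 0.0441·42.1 + 0.6536·37.0) / (0.0077 + 0.0126 + 0.0441 + 0.6536)
  = 26.9033 / 0.7180 = 37.47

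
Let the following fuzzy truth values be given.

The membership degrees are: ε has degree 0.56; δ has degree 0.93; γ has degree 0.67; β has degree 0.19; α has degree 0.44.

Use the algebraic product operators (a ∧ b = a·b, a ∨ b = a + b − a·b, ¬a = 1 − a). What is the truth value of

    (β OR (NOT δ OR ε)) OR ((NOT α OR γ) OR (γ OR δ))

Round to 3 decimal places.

0.999

NOT δ = 1 − 0.9300 = 0.0700
NOT δ OR ε = a + b − a·b on (0.0700, 0.5600) = 0.5908
β OR (NOT δ OR ε) = a + b − a·b on (0.1900, 0.5908) = 0.6685
NOT α = 1 − 0.4400 = 0.5600
NOT α OR γ = a + b − a·b on (0.5600, 0.6700) = 0.8548
γ OR δ = a + b − a·b on (0.6700, 0.9300) = 0.9769
(NOT α OR γ) OR (γ OR δ) = a + b − a·b on (0.8548, 0.9769) = 0.9966
(β OR (NOT δ OR ε)) OR ((NOT α OR γ) OR (γ OR δ)) = a + b − a·b on (0.6685, 0.9966) = 0.9989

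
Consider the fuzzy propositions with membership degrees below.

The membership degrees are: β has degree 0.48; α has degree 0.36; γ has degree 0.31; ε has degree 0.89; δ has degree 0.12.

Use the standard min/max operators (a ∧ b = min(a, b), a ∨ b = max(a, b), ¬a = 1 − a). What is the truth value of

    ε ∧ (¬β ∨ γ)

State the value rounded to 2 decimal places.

¬β = 1 − 0.48 = 0.52
¬β ∨ γ = max(a, b) on (0.52, 0.31) = 0.52
ε ∧ (¬β ∨ γ) = min(a, b) on (0.89, 0.52) = 0.52

0.52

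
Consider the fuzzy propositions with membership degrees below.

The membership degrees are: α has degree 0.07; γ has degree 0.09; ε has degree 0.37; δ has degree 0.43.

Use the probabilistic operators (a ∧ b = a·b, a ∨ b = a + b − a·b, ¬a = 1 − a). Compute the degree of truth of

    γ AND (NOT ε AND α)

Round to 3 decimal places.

NOT ε = 1 − 0.3700 = 0.6300
NOT ε AND α = a·b on (0.6300, 0.0700) = 0.0441
γ AND (NOT ε AND α) = a·b on (0.0900, 0.0441) = 0.0040

0.004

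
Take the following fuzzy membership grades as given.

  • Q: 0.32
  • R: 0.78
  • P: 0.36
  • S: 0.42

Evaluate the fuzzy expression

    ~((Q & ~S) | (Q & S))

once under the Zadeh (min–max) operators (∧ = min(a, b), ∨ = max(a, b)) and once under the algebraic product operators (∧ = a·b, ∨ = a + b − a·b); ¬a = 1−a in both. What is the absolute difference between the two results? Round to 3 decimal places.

Under Zadeh (min–max):
  ~S = 1 − 0.42 = 0.58
  Q & ~S = min(a, b) on (0.32, 0.58) = 0.32
  Q & S = min(a, b) on (0.32, 0.42) = 0.32
  (Q & ~S) | (Q & S) = max(a, b) on (0.32, 0.32) = 0.32
  ~((Q & ~S) | (Q & S)) = 1 − 0.32 = 0.68
  → value = 0.6800
Under algebraic product:
  ~S = 1 − 0.4200 = 0.5800
  Q & ~S = a·b on (0.3200, 0.5800) = 0.1856
  Q & S = a·b on (0.3200, 0.4200) = 0.1344
  (Q & ~S) | (Q & S) = a + b − a·b on (0.1856, 0.1344) = 0.2951
  ~((Q & ~S) | (Q & S)) = 1 − 0.2951 = 0.7049
  → value = 0.7049
|0.6800 − 0.7049| = 0.025

0.025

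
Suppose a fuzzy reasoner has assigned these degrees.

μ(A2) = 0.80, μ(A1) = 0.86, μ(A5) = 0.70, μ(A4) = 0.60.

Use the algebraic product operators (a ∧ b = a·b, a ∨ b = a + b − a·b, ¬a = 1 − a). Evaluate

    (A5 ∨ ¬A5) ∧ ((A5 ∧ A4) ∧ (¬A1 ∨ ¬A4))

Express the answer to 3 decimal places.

0.161

¬A5 = 1 − 0.7000 = 0.3000
A5 ∨ ¬A5 = a + b − a·b on (0.7000, 0.3000) = 0.7900
A5 ∧ A4 = a·b on (0.7000, 0.6000) = 0.4200
¬A1 = 1 − 0.8600 = 0.1400
¬A4 = 1 − 0.6000 = 0.4000
¬A1 ∨ ¬A4 = a + b − a·b on (0.1400, 0.4000) = 0.4840
(A5 ∧ A4) ∧ (¬A1 ∨ ¬A4) = a·b on (0.4200, 0.4840) = 0.2033
(A5 ∨ ¬A5) ∧ ((A5 ∧ A4) ∧ (¬A1 ∨ ¬A4)) = a·b on (0.7900, 0.2033) = 0.1606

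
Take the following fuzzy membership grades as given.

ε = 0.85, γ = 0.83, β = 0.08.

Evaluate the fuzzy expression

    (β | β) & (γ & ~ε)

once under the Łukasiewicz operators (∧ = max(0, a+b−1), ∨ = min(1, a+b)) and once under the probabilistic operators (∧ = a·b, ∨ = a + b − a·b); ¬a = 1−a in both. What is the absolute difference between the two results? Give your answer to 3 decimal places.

Under Łukasiewicz:
  β | β = min(1, a+b) on (0.08, 0.08) = 0.16
  ~ε = 1 − 0.85 = 0.15
  γ & ~ε = max(0, a+b−1) on (0.83, 0.15) = 0.00
  (β | β) & (γ & ~ε) = max(0, a+b−1) on (0.16, 0.00) = 0.00
  → value = 0.0000
Under probabilistic:
  β | β = a + b − a·b on (0.0800, 0.0800) = 0.1536
  ~ε = 1 − 0.8500 = 0.1500
  γ & ~ε = a·b on (0.8300, 0.1500) = 0.1245
  (β | β) & (γ & ~ε) = a·b on (0.1536, 0.1245) = 0.0191
  → value = 0.0191
|0.0000 − 0.0191| = 0.019

0.019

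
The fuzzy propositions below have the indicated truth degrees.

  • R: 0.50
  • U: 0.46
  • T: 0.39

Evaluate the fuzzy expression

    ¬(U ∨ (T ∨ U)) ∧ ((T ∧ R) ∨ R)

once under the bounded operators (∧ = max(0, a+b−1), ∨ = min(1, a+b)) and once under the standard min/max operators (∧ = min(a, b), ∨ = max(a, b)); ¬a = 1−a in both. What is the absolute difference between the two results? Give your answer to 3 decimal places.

0.500

Under bounded:
  T ∨ U = min(1, a+b) on (0.39, 0.46) = 0.85
  U ∨ (T ∨ U) = min(1, a+b) on (0.46, 0.85) = 1.00
  ¬(U ∨ (T ∨ U)) = 1 − 1.00 = 0.00
  T ∧ R = max(0, a+b−1) on (0.39, 0.50) = 0.00
  (T ∧ R) ∨ R = min(1, a+b) on (0.00, 0.50) = 0.50
  ¬(U ∨ (T ∨ U)) ∧ ((T ∧ R) ∨ R) = max(0, a+b−1) on (0.00, 0.50) = 0.00
  → value = 0.0000
Under standard min/max:
  T ∨ U = max(a, b) on (0.39, 0.46) = 0.46
  U ∨ (T ∨ U) = max(a, b) on (0.46, 0.46) = 0.46
  ¬(U ∨ (T ∨ U)) = 1 − 0.46 = 0.54
  T ∧ R = min(a, b) on (0.39, 0.50) = 0.39
  (T ∧ R) ∨ R = max(a, b) on (0.39, 0.50) = 0.50
  ¬(U ∨ (T ∨ U)) ∧ ((T ∧ R) ∨ R) = min(a, b) on (0.54, 0.50) = 0.50
  → value = 0.5000
|0.0000 − 0.5000| = 0.500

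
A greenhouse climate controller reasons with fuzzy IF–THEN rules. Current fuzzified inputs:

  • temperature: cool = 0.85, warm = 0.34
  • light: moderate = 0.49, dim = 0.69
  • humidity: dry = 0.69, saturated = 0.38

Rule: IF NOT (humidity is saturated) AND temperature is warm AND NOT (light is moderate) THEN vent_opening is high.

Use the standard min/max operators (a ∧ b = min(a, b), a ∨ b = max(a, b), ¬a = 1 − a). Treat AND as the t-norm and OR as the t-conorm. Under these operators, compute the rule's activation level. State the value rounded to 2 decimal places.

firing strength: ¬saturated=1−0.38=0.62, warm=0.34, ¬moderate=1−0.49=0.51; AND[min(a, b)] → w = 0.34

0.34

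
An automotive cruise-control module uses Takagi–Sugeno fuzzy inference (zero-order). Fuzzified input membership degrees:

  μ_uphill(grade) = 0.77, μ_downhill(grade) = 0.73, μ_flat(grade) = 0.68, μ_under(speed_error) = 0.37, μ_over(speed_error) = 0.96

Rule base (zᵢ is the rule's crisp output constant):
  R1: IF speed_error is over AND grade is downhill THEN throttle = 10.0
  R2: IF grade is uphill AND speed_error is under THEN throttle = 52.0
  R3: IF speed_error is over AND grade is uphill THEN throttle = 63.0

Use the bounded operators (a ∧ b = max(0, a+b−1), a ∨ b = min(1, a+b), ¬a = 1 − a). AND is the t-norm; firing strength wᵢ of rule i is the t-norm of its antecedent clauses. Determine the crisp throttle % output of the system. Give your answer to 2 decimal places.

38.57

R1 (z=10.0): over=0.96, downhill=0.73; AND[max(0, a+b−1)] → w = 0.69
R2 (z=52.0): uphill=0.77, under=0.37; AND[max(0, a+b−1)] → w = 0.14
R3 (z=63.0): over=0.96, uphill=0.77; AND[max(0, a+b−1)] → w = 0.73
Weighted average = (0.69·10.0 + 0.14·52.0 + 0.73·63.0) / (0.69 + 0.14 + 0.73)
  = 60.1700 / 1.5600 = 38.57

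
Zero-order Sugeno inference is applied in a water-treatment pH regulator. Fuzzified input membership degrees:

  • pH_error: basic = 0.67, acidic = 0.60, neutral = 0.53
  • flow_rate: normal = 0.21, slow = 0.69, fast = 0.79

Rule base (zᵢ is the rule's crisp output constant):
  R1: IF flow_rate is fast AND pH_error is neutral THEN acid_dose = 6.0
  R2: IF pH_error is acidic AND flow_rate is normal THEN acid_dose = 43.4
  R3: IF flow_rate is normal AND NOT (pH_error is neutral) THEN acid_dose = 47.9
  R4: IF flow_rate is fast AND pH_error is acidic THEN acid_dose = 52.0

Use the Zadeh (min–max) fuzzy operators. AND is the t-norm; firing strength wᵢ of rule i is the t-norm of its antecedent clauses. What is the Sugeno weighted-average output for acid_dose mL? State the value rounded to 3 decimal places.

34.550

R1 (z=6.0): fast=0.79, neutral=0.53; AND[min(a, b)] → w = 0.53
R2 (z=43.4): acidic=0.60, normal=0.21; AND[min(a, b)] → w = 0.21
R3 (z=47.9): normal=0.21, ¬neutral=1−0.53=0.47; AND[min(a, b)] → w = 0.21
R4 (z=52.0): fast=0.79, acidic=0.60; AND[min(a, b)] → w = 0.60
Weighted average = (0.53·6.0 + 0.21·43.4 + 0.21·47.9 + 0.60·52.0) / (0.53 + 0.21 + 0.21 + 0.60)
  = 53.5530 / 1.5500 = 34.550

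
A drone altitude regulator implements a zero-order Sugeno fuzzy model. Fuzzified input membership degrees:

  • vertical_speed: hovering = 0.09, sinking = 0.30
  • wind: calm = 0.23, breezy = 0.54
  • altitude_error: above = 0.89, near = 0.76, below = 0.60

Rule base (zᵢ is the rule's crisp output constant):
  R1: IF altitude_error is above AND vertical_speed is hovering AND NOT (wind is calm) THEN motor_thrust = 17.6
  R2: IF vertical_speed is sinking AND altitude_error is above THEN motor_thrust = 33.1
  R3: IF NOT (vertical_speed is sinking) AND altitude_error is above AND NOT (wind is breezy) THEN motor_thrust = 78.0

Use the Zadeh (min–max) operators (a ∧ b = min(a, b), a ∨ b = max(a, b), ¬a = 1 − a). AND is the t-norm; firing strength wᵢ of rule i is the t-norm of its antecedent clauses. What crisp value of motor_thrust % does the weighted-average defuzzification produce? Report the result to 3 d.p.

R1 (z=17.6): above=0.89, hovering=0.09, ¬calm=1−0.23=0.77; AND[min(a, b)] → w = 0.09
R2 (z=33.1): sinking=0.30, above=0.89; AND[min(a, b)] → w = 0.30
R3 (z=78.0): ¬sinking=1−0.30=0.70, above=0.89, ¬breezy=1−0.54=0.46; AND[min(a, b)] → w = 0.46
Weighted average = (0.09·17.6 + 0.30·33.1 + 0.46·78.0) / (0.09 + 0.30 + 0.46)
  = 47.3940 / 0.8500 = 55.758

55.758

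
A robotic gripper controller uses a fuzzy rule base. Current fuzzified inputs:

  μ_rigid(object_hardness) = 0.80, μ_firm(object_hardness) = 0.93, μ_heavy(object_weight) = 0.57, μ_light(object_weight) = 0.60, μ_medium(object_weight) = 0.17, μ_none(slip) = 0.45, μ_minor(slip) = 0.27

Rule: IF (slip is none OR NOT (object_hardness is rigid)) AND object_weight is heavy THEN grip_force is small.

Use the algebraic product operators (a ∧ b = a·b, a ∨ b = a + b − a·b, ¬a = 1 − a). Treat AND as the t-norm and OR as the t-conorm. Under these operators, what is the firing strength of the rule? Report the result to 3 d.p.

firing strength: (none=0.45 OR ¬rigid=1−0.80=0.20) = 0.5600; AND[a·b] with heavy=0.57 → w = 0.3192

0.319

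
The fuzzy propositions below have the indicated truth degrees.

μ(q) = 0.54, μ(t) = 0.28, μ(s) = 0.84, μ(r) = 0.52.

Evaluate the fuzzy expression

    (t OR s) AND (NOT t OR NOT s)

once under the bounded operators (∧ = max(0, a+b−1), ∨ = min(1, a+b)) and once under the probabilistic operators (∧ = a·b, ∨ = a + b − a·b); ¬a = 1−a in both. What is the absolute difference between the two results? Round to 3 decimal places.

Under bounded:
  t OR s = min(1, a+b) on (0.28, 0.84) = 1.00
  NOT t = 1 − 0.28 = 0.72
  NOT s = 1 − 0.84 = 0.16
  NOT t OR NOT s = min(1, a+b) on (0.72, 0.16) = 0.88
  (t OR s) AND (NOT t OR NOT s) = max(0, a+b−1) on (1.00, 0.88) = 0.88
  → value = 0.8800
Under probabilistic:
  t OR s = a + b − a·b on (0.2800, 0.8400) = 0.8848
  NOT t = 1 − 0.2800 = 0.7200
  NOT s = 1 − 0.8400 = 0.1600
  NOT t OR NOT s = a + b − a·b on (0.7200, 0.1600) = 0.7648
  (t OR s) AND (NOT t OR NOT s) = a·b on (0.8848, 0.7648) = 0.6767
  → value = 0.6767
|0.8800 − 0.6767| = 0.203

0.203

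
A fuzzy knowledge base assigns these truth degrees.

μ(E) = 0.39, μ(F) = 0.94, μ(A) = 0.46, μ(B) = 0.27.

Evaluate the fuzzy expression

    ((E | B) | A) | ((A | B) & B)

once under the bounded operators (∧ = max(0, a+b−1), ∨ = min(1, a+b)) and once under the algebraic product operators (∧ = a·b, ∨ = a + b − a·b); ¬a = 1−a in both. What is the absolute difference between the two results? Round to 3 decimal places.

0.201

Under bounded:
  E | B = min(1, a+b) on (0.39, 0.27) = 0.66
  (E | B) | A = min(1, a+b) on (0.66, 0.46) = 1.00
  A | B = min(1, a+b) on (0.46, 0.27) = 0.73
  (A | B) & B = max(0, a+b−1) on (0.73, 0.27) = 0.00
  ((E | B) | A) | ((A | B) & B) = min(1, a+b) on (1.00, 0.00) = 1.00
  → value = 1.0000
Under algebraic product:
  E | B = a + b − a·b on (0.3900, 0.2700) = 0.5547
  (E | B) | A = a + b − a·b on (0.5547, 0.4600) = 0.7595
  A | B = a + b − a·b on (0.4600, 0.2700) = 0.6058
  (A | B) & B = a·b on (0.6058, 0.2700) = 0.1636
  ((E | B) | A) | ((A | B) & B) = a + b − a·b on (0.7595, 0.1636) = 0.7989
  → value = 0.7989
|1.0000 − 0.7989| = 0.201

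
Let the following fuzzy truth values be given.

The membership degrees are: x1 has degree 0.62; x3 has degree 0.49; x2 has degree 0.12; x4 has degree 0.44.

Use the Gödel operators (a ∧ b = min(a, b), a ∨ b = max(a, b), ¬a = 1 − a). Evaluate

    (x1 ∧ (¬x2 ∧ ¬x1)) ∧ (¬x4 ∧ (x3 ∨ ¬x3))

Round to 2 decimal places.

0.38

¬x2 = 1 − 0.12 = 0.88
¬x1 = 1 − 0.62 = 0.38
¬x2 ∧ ¬x1 = min(a, b) on (0.88, 0.38) = 0.38
x1 ∧ (¬x2 ∧ ¬x1) = min(a, b) on (0.62, 0.38) = 0.38
¬x4 = 1 − 0.44 = 0.56
¬x3 = 1 − 0.49 = 0.51
x3 ∨ ¬x3 = max(a, b) on (0.49, 0.51) = 0.51
¬x4 ∧ (x3 ∨ ¬x3) = min(a, b) on (0.56, 0.51) = 0.51
(x1 ∧ (¬x2 ∧ ¬x1)) ∧ (¬x4 ∧ (x3 ∨ ¬x3)) = min(a, b) on (0.38, 0.51) = 0.38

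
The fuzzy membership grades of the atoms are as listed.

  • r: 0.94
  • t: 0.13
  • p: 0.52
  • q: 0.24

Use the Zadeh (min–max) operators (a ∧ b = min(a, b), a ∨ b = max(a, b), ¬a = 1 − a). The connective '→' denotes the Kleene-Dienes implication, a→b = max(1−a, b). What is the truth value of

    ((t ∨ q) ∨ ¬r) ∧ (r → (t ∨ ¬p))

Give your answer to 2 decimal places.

t ∨ q = max(a, b) on (0.13, 0.24) = 0.24
¬r = 1 − 0.94 = 0.06
(t ∨ q) ∨ ¬r = max(a, b) on (0.24, 0.06) = 0.24
¬p = 1 − 0.52 = 0.48
t ∨ ¬p = max(a, b) on (0.13, 0.48) = 0.48
r → (t ∨ ¬p)  [Kleene-Dienes: max(1−a, b)] with a=0.94, b=0.48 → 0.48
((t ∨ q) ∨ ¬r) ∧ (r → (t ∨ ¬p)) = min(a, b) on (0.24, 0.48) = 0.24

0.24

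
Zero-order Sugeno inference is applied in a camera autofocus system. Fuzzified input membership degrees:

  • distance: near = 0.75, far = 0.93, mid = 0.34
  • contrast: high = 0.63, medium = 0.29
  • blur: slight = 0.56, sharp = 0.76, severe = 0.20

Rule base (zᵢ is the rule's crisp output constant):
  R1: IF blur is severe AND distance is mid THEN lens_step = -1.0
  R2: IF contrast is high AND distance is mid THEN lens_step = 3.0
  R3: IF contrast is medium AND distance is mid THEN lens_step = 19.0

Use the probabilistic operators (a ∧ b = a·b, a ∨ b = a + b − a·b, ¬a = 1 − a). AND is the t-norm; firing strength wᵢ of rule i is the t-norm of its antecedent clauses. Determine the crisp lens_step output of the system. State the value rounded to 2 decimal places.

6.43

R1 (z=-1.0): severe=0.20, mid=0.34; AND[a·b] → w = 0.0680
R2 (z=3.0): high=0.63, mid=0.34; AND[a·b] → w = 0.2142
R3 (z=19.0): medium=0.29, mid=0.34; AND[a·b] → w = 0.0986
Weighted average = (0.0680·-1.0 + 0.2142·3.0 + 0.0986·19.0) / (0.0680 + 0.2142 + 0.0986)
  = 2.4480 / 0.3808 = 6.43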